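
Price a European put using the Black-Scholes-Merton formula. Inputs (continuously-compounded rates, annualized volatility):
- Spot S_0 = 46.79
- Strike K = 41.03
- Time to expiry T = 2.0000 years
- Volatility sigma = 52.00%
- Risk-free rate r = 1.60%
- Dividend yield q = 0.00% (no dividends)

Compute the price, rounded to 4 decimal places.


Answer: Price = 9.1770

Derivation:
d1 = (ln(S/K) + (r - q + 0.5*sigma^2) * T) / (sigma * sqrt(T)) = 0.58984400
d2 = d1 - sigma * sqrt(T) = -0.14554705
exp(-rT) = 0.96850658; exp(-qT) = 1.00000000
P = K * exp(-rT) * N(-d2) - S_0 * exp(-qT) * N(-d1)
N(-d1) = 0.27764762; N(-d2) = 0.55786052
P = 41.0300 * 0.96850658 * 0.55786052 - 46.7900 * 1.00000000 * 0.27764762 = 9.1770


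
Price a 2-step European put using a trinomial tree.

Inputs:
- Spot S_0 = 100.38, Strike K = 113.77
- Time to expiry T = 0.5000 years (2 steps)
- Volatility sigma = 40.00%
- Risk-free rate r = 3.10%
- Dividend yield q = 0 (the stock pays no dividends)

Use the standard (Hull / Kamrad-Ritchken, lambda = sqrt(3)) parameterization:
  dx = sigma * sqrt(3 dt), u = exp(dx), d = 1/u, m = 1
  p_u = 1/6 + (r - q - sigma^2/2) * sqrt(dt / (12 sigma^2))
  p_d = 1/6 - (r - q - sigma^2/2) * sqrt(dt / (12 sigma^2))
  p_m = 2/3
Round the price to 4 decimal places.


dt = T/N = 0.250000; dx = sigma*sqrt(3*dt) = 0.346410
u = exp(dx) = 1.413982; d = 1/u = 0.707222
p_u = 0.148985, p_m = 0.666667, p_d = 0.184348
Discount per step: exp(-r*dt) = 0.992280
Stock lattice S(k, j) with j the centered position index:
  k=0: S(0,+0) = 100.3800
  k=1: S(1,-1) = 70.9910; S(1,+0) = 100.3800; S(1,+1) = 141.9356
  k=2: S(2,-2) = 50.2064; S(2,-1) = 70.9910; S(2,+0) = 100.3800; S(2,+1) = 141.9356; S(2,+2) = 200.6944
Terminal payoffs V(N, j) = max(K - S_T, 0):
  V(2,-2) = 63.563592; V(2,-1) = 42.779020; V(2,+0) = 13.390000; V(2,+1) = 0.000000; V(2,+2) = 0.000000
Backward induction: V(k, j) = exp(-r*dt) * [p_u * V(k+1, j+1) + p_m * V(k+1, j) + p_d * V(k+1, j-1)]
  V(1,-1) = exp(-r*dt) * [p_u*13.390000 + p_m*42.779020 + p_d*63.563592] = 41.906049
  V(1,+0) = exp(-r*dt) * [p_u*0.000000 + p_m*13.390000 + p_d*42.779020] = 16.683098
  V(1,+1) = exp(-r*dt) * [p_u*0.000000 + p_m*0.000000 + p_d*13.390000] = 2.449364
  V(0,+0) = exp(-r*dt) * [p_u*2.449364 + p_m*16.683098 + p_d*41.906049] = 19.063962

Answer: Price = V(0,0) = 19.0640


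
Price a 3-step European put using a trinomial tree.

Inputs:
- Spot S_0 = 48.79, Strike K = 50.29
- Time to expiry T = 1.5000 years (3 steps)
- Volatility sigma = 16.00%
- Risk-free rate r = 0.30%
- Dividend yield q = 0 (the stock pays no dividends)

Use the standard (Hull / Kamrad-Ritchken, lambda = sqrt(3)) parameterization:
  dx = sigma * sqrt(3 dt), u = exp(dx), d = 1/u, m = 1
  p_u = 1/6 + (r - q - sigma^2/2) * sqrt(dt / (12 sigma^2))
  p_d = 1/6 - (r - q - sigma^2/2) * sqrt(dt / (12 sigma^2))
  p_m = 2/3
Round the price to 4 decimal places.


Answer: Price = V(0,0) = 4.4193

Derivation:
dt = T/N = 0.500000; dx = sigma*sqrt(3*dt) = 0.195959
u = exp(dx) = 1.216477; d = 1/u = 0.822046
p_u = 0.154164, p_m = 0.666667, p_d = 0.179169
Discount per step: exp(-r*dt) = 0.998501
Stock lattice S(k, j) with j the centered position index:
  k=0: S(0,+0) = 48.7900
  k=1: S(1,-1) = 40.1076; S(1,+0) = 48.7900; S(1,+1) = 59.3519
  k=2: S(2,-2) = 32.9703; S(2,-1) = 40.1076; S(2,+0) = 48.7900; S(2,+1) = 59.3519; S(2,+2) = 72.2003
  k=3: S(3,-3) = 27.1031; S(3,-2) = 32.9703; S(3,-1) = 40.1076; S(3,+0) = 48.7900; S(3,+1) = 59.3519; S(3,+2) = 72.2003; S(3,+3) = 87.8300
Terminal payoffs V(N, j) = max(K - S_T, 0):
  V(3,-3) = 23.186908; V(3,-2) = 17.319705; V(3,-1) = 10.182386; V(3,+0) = 1.500000; V(3,+1) = 0.000000; V(3,+2) = 0.000000; V(3,+3) = 0.000000
Backward induction: V(k, j) = exp(-r*dt) * [p_u * V(k+1, j+1) + p_m * V(k+1, j) + p_d * V(k+1, j-1)]
  V(2,-2) = exp(-r*dt) * [p_u*10.182386 + p_m*17.319705 + p_d*23.186908] = 17.244723
  V(2,-1) = exp(-r*dt) * [p_u*1.500000 + p_m*10.182386 + p_d*17.319705] = 10.107490
  V(2,+0) = exp(-r*dt) * [p_u*0.000000 + p_m*1.500000 + p_d*10.182386] = 2.820137
  V(2,+1) = exp(-r*dt) * [p_u*0.000000 + p_m*0.000000 + p_d*1.500000] = 0.268351
  V(2,+2) = exp(-r*dt) * [p_u*0.000000 + p_m*0.000000 + p_d*0.000000] = 0.000000
  V(1,-1) = exp(-r*dt) * [p_u*2.820137 + p_m*10.107490 + p_d*17.244723] = 10.247432
  V(1,+0) = exp(-r*dt) * [p_u*0.268351 + p_m*2.820137 + p_d*10.107490] = 3.726819
  V(1,+1) = exp(-r*dt) * [p_u*0.000000 + p_m*0.268351 + p_d*2.820137] = 0.683157
  V(0,+0) = exp(-r*dt) * [p_u*0.683157 + p_m*3.726819 + p_d*10.247432] = 4.419255


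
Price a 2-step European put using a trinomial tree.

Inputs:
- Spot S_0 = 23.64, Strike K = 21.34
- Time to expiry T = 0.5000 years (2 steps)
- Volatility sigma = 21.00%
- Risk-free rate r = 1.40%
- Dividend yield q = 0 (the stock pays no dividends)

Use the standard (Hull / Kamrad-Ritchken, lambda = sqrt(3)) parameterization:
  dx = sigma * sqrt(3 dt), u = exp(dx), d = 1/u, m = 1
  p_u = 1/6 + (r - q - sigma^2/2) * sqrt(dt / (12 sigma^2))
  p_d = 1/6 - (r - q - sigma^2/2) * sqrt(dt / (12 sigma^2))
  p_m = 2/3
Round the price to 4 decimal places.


dt = T/N = 0.250000; dx = sigma*sqrt(3*dt) = 0.181865
u = exp(dx) = 1.199453; d = 1/u = 0.833714
p_u = 0.161134, p_m = 0.666667, p_d = 0.172200
Discount per step: exp(-r*dt) = 0.996506
Stock lattice S(k, j) with j the centered position index:
  k=0: S(0,+0) = 23.6400
  k=1: S(1,-1) = 19.7090; S(1,+0) = 23.6400; S(1,+1) = 28.3551
  k=2: S(2,-2) = 16.4317; S(2,-1) = 19.7090; S(2,+0) = 23.6400; S(2,+1) = 28.3551; S(2,+2) = 34.0106
Terminal payoffs V(N, j) = max(K - S_T, 0):
  V(2,-2) = 4.908347; V(2,-1) = 1.631010; V(2,+0) = 0.000000; V(2,+1) = 0.000000; V(2,+2) = 0.000000
Backward induction: V(k, j) = exp(-r*dt) * [p_u * V(k+1, j+1) + p_m * V(k+1, j) + p_d * V(k+1, j-1)]
  V(1,-1) = exp(-r*dt) * [p_u*0.000000 + p_m*1.631010 + p_d*4.908347] = 1.925804
  V(1,+0) = exp(-r*dt) * [p_u*0.000000 + p_m*0.000000 + p_d*1.631010] = 0.279878
  V(1,+1) = exp(-r*dt) * [p_u*0.000000 + p_m*0.000000 + p_d*0.000000] = 0.000000
  V(0,+0) = exp(-r*dt) * [p_u*0.000000 + p_m*0.279878 + p_d*1.925804] = 0.516397

Answer: Price = V(0,0) = 0.5164


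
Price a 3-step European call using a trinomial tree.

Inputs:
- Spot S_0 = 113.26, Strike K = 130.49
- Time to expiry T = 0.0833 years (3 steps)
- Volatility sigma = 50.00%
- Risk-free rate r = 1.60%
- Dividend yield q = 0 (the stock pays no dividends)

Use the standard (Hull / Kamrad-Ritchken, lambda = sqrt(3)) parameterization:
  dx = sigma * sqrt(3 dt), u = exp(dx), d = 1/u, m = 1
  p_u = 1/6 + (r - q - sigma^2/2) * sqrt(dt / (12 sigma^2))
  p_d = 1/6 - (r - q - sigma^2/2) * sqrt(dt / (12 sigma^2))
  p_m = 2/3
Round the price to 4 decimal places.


Answer: Price = V(0,0) = 1.2525

Derivation:
dt = T/N = 0.027767; dx = sigma*sqrt(3*dt) = 0.144309
u = exp(dx) = 1.155241; d = 1/u = 0.865620
p_u = 0.156180, p_m = 0.666667, p_d = 0.177153
Discount per step: exp(-r*dt) = 0.999556
Stock lattice S(k, j) with j the centered position index:
  k=0: S(0,+0) = 113.2600
  k=1: S(1,-1) = 98.0402; S(1,+0) = 113.2600; S(1,+1) = 130.8426
  k=2: S(2,-2) = 84.8656; S(2,-1) = 98.0402; S(2,+0) = 113.2600; S(2,+1) = 130.8426; S(2,+2) = 151.1546
  k=3: S(3,-3) = 73.4614; S(3,-2) = 84.8656; S(3,-1) = 98.0402; S(3,+0) = 113.2600; S(3,+1) = 130.8426; S(3,+2) = 151.1546; S(3,+3) = 174.6200
Terminal payoffs V(N, j) = max(S_T - K, 0):
  V(3,-3) = 0.000000; V(3,-2) = 0.000000; V(3,-1) = 0.000000; V(3,+0) = 0.000000; V(3,+1) = 0.352559; V(3,+2) = 20.664645; V(3,+3) = 44.129994
Backward induction: V(k, j) = exp(-r*dt) * [p_u * V(k+1, j+1) + p_m * V(k+1, j) + p_d * V(k+1, j-1)]
  V(2,-2) = exp(-r*dt) * [p_u*0.000000 + p_m*0.000000 + p_d*0.000000] = 0.000000
  V(2,-1) = exp(-r*dt) * [p_u*0.000000 + p_m*0.000000 + p_d*0.000000] = 0.000000
  V(2,+0) = exp(-r*dt) * [p_u*0.352559 + p_m*0.000000 + p_d*0.000000] = 0.055038
  V(2,+1) = exp(-r*dt) * [p_u*20.664645 + p_m*0.352559 + p_d*0.000000] = 3.460910
  V(2,+2) = exp(-r*dt) * [p_u*44.129994 + p_m*20.664645 + p_d*0.352559] = 20.721912
  V(1,-1) = exp(-r*dt) * [p_u*0.055038 + p_m*0.000000 + p_d*0.000000] = 0.008592
  V(1,+0) = exp(-r*dt) * [p_u*3.460910 + p_m*0.055038 + p_d*0.000000] = 0.576962
  V(1,+1) = exp(-r*dt) * [p_u*20.721912 + p_m*3.460910 + p_d*0.055038] = 5.550910
  V(0,+0) = exp(-r*dt) * [p_u*5.550910 + p_m*0.576962 + p_d*0.008592] = 1.252549


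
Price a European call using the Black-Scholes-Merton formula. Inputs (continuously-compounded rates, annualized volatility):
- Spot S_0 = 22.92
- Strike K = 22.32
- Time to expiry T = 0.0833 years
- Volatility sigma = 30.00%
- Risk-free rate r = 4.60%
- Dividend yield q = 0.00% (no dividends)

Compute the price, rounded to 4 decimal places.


d1 = (ln(S/K) + (r - q + 0.5*sigma^2) * T) / (sigma * sqrt(T)) = 0.39391313
d2 = d1 - sigma * sqrt(T) = 0.30732791
exp(-rT) = 0.99617553; exp(-qT) = 1.00000000
C = S_0 * exp(-qT) * N(d1) - K * exp(-rT) * N(d2)
N(d1) = 0.65317741; N(d2) = 0.62070310
C = 22.9200 * 1.00000000 * 0.65317741 - 22.3200 * 0.99617553 * 0.62070310 = 1.1697

Answer: Price = 1.1697


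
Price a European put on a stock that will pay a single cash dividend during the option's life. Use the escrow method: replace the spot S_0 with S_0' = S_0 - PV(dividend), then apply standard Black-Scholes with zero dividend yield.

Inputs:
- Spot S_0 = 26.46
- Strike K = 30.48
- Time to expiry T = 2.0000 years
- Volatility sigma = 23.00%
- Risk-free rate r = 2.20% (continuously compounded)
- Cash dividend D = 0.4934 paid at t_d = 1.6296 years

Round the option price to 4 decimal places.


Answer: Price = 5.3750

Derivation:
PV(D) = D * exp(-r * t_d) = 0.4934 * 0.96478384 = 0.47602435
S_0' = S_0 - PV(D) = 26.4600 - 0.47602435 = 25.98397565
d1 = (ln(S_0'/K) + (r + sigma^2/2)*T) / (sigma*sqrt(T)) = -0.19273488
d2 = d1 - sigma*sqrt(T) = -0.51800400
exp(-rT) = 0.95695396
N(-d1) = 0.57641670; N(-d2) = 0.69777226
P = K * exp(-rT) * N(-d2) - S_0' * N(-d1) = 30.4800 * 0.95695396 * 0.69777226 - 25.98397565 * 0.57641670 = 5.3750


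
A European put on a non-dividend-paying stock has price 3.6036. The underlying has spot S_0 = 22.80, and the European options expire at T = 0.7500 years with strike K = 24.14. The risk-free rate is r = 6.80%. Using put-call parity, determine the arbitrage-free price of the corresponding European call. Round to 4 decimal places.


Put-call parity: C - P = S_0 * exp(-qT) - K * exp(-rT).
S_0 * exp(-qT) = 22.8000 * 1.00000000 = 22.80000000
K * exp(-rT) = 24.1400 * 0.95027867 = 22.93972711
C = P + S*exp(-qT) - K*exp(-rT)
C = 3.6036 + 22.80000000 - 22.93972711 = 3.4639

Answer: Call price = 3.4639


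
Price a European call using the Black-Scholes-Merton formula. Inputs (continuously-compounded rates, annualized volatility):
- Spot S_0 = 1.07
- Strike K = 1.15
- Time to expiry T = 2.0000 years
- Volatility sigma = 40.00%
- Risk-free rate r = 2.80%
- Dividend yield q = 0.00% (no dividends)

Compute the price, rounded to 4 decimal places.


Answer: Price = 0.2316

Derivation:
d1 = (ln(S/K) + (r - q + 0.5*sigma^2) * T) / (sigma * sqrt(T)) = 0.25437584
d2 = d1 - sigma * sqrt(T) = -0.31130958
exp(-rT) = 0.94553914; exp(-qT) = 1.00000000
C = S_0 * exp(-qT) * N(d1) - K * exp(-rT) * N(d2)
N(d1) = 0.60039739; N(d2) = 0.37778264
C = 1.0700 * 1.00000000 * 0.60039739 - 1.1500 * 0.94553914 * 0.37778264 = 0.2316


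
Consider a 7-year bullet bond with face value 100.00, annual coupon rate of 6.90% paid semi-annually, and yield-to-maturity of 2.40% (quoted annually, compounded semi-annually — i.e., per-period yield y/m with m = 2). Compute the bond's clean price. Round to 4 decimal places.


Coupon per period c = face * coupon_rate / m = 3.450000
Periods per year m = 2; per-period yield y/m = 0.012000
Number of cashflows N = 14
Cashflows (t years, CF_t, discount factor 1/(1+y/m)^(m*t), PV):
  t = 0.5000: CF_t = 3.450000, DF = 0.988142, PV = 3.409091
  t = 1.0000: CF_t = 3.450000, DF = 0.976425, PV = 3.368667
  t = 1.5000: CF_t = 3.450000, DF = 0.964847, PV = 3.328722
  t = 2.0000: CF_t = 3.450000, DF = 0.953406, PV = 3.289251
  t = 2.5000: CF_t = 3.450000, DF = 0.942101, PV = 3.250248
  t = 3.0000: CF_t = 3.450000, DF = 0.930930, PV = 3.211708
  t = 3.5000: CF_t = 3.450000, DF = 0.919891, PV = 3.173624
  t = 4.0000: CF_t = 3.450000, DF = 0.908983, PV = 3.135992
  t = 4.5000: CF_t = 3.450000, DF = 0.898205, PV = 3.098807
  t = 5.0000: CF_t = 3.450000, DF = 0.887554, PV = 3.062062
  t = 5.5000: CF_t = 3.450000, DF = 0.877030, PV = 3.025753
  t = 6.0000: CF_t = 3.450000, DF = 0.866630, PV = 2.989874
  t = 6.5000: CF_t = 3.450000, DF = 0.856354, PV = 2.954421
  t = 7.0000: CF_t = 103.450000, DF = 0.846200, PV = 87.539350
Price P = sum_t PV_t = 128.837572

Answer: Price = 128.8376


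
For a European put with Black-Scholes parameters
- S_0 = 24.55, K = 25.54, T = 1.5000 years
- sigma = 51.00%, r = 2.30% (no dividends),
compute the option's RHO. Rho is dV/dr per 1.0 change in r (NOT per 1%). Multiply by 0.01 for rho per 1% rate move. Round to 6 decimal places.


Answer: Rho = -23.156049

Derivation:
d1 = 0.3042506465; d2 = -0.3203692379
phi(d1) = 0.3808983409; exp(-qT) = 1.0000000000; exp(-rT) = 0.9660883397
N(-d2) = 0.6256557789
Rho = -K*T*exp(-rT)*N(-d2) = -25.5400 * 1.5000 * 0.9660883397 * 0.6256557789 = -23.156049


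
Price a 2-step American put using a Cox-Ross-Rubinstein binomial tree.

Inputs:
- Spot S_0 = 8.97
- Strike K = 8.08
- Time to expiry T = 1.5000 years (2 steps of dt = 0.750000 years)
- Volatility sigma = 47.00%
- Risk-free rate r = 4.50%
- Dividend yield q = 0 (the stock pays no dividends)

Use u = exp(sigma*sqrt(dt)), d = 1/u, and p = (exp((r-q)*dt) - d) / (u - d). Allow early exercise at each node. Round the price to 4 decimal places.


Answer: Price = V(0,0) = 1.2008

Derivation:
dt = T/N = 0.750000
u = exp(sigma*sqrt(dt)) = 1.502352; d = 1/u = 0.665623
p = (exp((r-q)*dt) - d) / (u - d) = 0.440648
Discount per step: exp(-r*dt) = 0.966813
Stock lattice S(k, i) with i counting down-moves:
  k=0: S(0,0) = 8.9700
  k=1: S(1,0) = 13.4761; S(1,1) = 5.9706
  k=2: S(2,0) = 20.2458; S(2,1) = 8.9700; S(2,2) = 3.9742
Terminal payoffs V(N, i) = max(K - S_T, 0):
  V(2,0) = 0.000000; V(2,1) = 0.000000; V(2,2) = 4.105807
Backward induction: V(k, i) = exp(-r*dt) * [p * V(k+1, i) + (1-p) * V(k+1, i+1)]; then take max(V_cont, immediate exercise) for American.
  V(1,0) = exp(-r*dt) * [p*0.000000 + (1-p)*0.000000] = 0.000000; exercise = 0.000000; V(1,0) = max -> 0.000000
  V(1,1) = exp(-r*dt) * [p*0.000000 + (1-p)*4.105807] = 2.220374; exercise = 2.109362; V(1,1) = max -> 2.220374
  V(0,0) = exp(-r*dt) * [p*0.000000 + (1-p)*2.220374] = 1.200754; exercise = 0.000000; V(0,0) = max -> 1.200754


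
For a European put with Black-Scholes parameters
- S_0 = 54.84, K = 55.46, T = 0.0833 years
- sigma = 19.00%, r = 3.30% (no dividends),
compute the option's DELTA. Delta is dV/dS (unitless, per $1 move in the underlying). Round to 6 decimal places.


Answer: Delta = -0.550713

Derivation:
d1 = -0.1274628743; d2 = -0.1823001792
phi(d1) = 0.3957146432; exp(-qT) = 1.0000000000; exp(-rT) = 0.9972548748
N(-d1) = 0.5507129723
Delta = -exp(-qT) * N(-d1) = -1.0000000000 * 0.5507129723 = -0.550713


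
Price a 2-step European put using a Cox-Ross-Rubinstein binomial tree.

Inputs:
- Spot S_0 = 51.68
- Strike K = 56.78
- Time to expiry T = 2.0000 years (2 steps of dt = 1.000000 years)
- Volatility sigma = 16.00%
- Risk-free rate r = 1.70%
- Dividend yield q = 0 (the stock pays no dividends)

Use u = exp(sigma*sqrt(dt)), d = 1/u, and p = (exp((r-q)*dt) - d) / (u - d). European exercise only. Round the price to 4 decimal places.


dt = T/N = 1.000000
u = exp(sigma*sqrt(dt)) = 1.173511; d = 1/u = 0.852144
p = (exp((r-q)*dt) - d) / (u - d) = 0.513436
Discount per step: exp(-r*dt) = 0.983144
Stock lattice S(k, i) with i counting down-moves:
  k=0: S(0,0) = 51.6800
  k=1: S(1,0) = 60.6470; S(1,1) = 44.0388
  k=2: S(2,0) = 71.1700; S(2,1) = 51.6800; S(2,2) = 37.5274
Terminal payoffs V(N, i) = max(K - S_T, 0):
  V(2,0) = 0.000000; V(2,1) = 5.100000; V(2,2) = 19.252618
Backward induction: V(k, i) = exp(-r*dt) * [p * V(k+1, i) + (1-p) * V(k+1, i+1)].
  V(1,0) = exp(-r*dt) * [p*0.000000 + (1-p)*5.100000] = 2.439646
  V(1,1) = exp(-r*dt) * [p*5.100000 + (1-p)*19.252618] = 11.784107
  V(0,0) = exp(-r*dt) * [p*2.439646 + (1-p)*11.784107] = 6.868558

Answer: Price = V(0,0) = 6.8686


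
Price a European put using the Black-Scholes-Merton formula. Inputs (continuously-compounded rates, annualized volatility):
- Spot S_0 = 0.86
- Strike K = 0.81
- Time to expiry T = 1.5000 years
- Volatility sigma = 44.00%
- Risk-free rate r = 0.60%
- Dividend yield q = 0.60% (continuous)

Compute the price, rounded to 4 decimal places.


d1 = (ln(S/K) + (r - q + 0.5*sigma^2) * T) / (sigma * sqrt(T)) = 0.38059530
d2 = d1 - sigma * sqrt(T) = -0.15829244
exp(-rT) = 0.99104038; exp(-qT) = 0.99104038
P = K * exp(-rT) * N(-d2) - S_0 * exp(-qT) * N(-d1)
N(-d1) = 0.35175179; N(-d2) = 0.56288682
P = 0.8100 * 0.99104038 * 0.56288682 - 0.8600 * 0.99104038 * 0.35175179 = 0.1521

Answer: Price = 0.1521


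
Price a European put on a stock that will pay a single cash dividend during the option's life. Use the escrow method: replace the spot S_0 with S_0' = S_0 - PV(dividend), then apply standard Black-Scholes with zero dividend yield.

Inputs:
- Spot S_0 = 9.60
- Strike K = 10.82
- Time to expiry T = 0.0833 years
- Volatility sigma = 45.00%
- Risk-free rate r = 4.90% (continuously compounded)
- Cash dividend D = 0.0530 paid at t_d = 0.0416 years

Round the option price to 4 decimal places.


PV(D) = D * exp(-r * t_d) = 0.0530 * 0.99796368 = 0.05289207
S_0' = S_0 - PV(D) = 9.6000 - 0.05289207 = 9.54710793
d1 = (ln(S_0'/K) + (r + sigma^2/2)*T) / (sigma*sqrt(T)) = -0.86729334
d2 = d1 - sigma*sqrt(T) = -0.99717117
exp(-rT) = 0.99592662
N(-d1) = 0.80710935; N(-d2) = 0.84065928
P = K * exp(-rT) * N(-d2) - S_0' * N(-d1) = 10.8200 * 0.99592662 * 0.84065928 - 9.54710793 * 0.80710935 = 1.3533

Answer: Price = 1.3533


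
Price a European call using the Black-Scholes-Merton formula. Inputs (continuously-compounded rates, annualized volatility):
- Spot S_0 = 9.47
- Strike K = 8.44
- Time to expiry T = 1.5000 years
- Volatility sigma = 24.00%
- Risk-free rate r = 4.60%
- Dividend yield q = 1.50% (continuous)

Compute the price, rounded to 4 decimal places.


d1 = (ln(S/K) + (r - q + 0.5*sigma^2) * T) / (sigma * sqrt(T)) = 0.69690228
d2 = d1 - sigma * sqrt(T) = 0.40296351
exp(-rT) = 0.93332668; exp(-qT) = 0.97775124
C = S_0 * exp(-qT) * N(d1) - K * exp(-rT) * N(d2)
N(d1) = 0.75706802; N(d2) = 0.65651247
C = 9.4700 * 0.97775124 * 0.75706802 - 8.4400 * 0.93332668 * 0.65651247 = 1.8384

Answer: Price = 1.8384


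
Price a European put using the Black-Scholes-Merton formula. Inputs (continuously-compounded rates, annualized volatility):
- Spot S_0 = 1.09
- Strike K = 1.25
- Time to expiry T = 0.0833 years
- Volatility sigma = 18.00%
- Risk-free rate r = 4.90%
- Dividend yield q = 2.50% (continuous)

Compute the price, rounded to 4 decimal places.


Answer: Price = 0.1573

Derivation:
d1 = (ln(S/K) + (r - q + 0.5*sigma^2) * T) / (sigma * sqrt(T)) = -2.57197857
d2 = d1 - sigma * sqrt(T) = -2.62392970
exp(-rT) = 0.99592662; exp(-qT) = 0.99791967
P = K * exp(-rT) * N(-d2) - S_0 * exp(-qT) * N(-d1)
N(-d1) = 0.99494404; N(-d2) = 0.99565391
P = 1.2500 * 0.99592662 * 0.99565391 - 1.0900 * 0.99791967 * 0.99494404 = 0.1573


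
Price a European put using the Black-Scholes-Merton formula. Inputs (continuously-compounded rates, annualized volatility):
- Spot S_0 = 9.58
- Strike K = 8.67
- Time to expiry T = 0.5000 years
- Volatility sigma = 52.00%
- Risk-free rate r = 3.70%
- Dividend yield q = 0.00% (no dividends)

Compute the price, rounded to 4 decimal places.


d1 = (ln(S/K) + (r - q + 0.5*sigma^2) * T) / (sigma * sqrt(T)) = 0.50560528
d2 = d1 - sigma * sqrt(T) = 0.13790976
exp(-rT) = 0.98167007; exp(-qT) = 1.00000000
P = K * exp(-rT) * N(-d2) - S_0 * exp(-qT) * N(-d1)
N(-d1) = 0.30656689; N(-d2) = 0.44515587
P = 8.6700 * 0.98167007 * 0.44515587 - 9.5800 * 1.00000000 * 0.30656689 = 0.8518

Answer: Price = 0.8518


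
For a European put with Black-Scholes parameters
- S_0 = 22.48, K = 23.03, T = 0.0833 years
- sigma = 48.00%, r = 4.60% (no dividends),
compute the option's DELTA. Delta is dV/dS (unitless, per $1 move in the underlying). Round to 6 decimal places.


d1 = -0.0775516959; d2 = -0.2160880449
phi(d1) = 0.3977444100; exp(-qT) = 1.0000000000; exp(-rT) = 0.9961755320
N(-d1) = 0.5309076661
Delta = -exp(-qT) * N(-d1) = -1.0000000000 * 0.5309076661 = -0.530908

Answer: Delta = -0.530908


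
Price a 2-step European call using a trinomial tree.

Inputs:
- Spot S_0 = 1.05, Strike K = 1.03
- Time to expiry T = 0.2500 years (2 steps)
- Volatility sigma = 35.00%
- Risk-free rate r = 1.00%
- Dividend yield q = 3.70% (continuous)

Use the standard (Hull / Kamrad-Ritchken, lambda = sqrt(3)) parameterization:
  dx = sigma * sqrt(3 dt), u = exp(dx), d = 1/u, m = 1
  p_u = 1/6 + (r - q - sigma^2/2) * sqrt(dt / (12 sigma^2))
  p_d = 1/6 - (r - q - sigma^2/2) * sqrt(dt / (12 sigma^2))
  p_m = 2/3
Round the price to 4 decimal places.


Answer: Price = V(0,0) = 0.0723

Derivation:
dt = T/N = 0.125000; dx = sigma*sqrt(3*dt) = 0.214330
u = exp(dx) = 1.239032; d = 1/u = 0.807082
p_u = 0.140932, p_m = 0.666667, p_d = 0.192401
Discount per step: exp(-r*dt) = 0.998751
Stock lattice S(k, j) with j the centered position index:
  k=0: S(0,+0) = 1.0500
  k=1: S(1,-1) = 0.8474; S(1,+0) = 1.0500; S(1,+1) = 1.3010
  k=2: S(2,-2) = 0.6839; S(2,-1) = 0.8474; S(2,+0) = 1.0500; S(2,+1) = 1.3010; S(2,+2) = 1.6120
Terminal payoffs V(N, j) = max(S_T - K, 0):
  V(2,-2) = 0.000000; V(2,-1) = 0.000000; V(2,+0) = 0.020000; V(2,+1) = 0.270983; V(2,+2) = 0.581960
Backward induction: V(k, j) = exp(-r*dt) * [p_u * V(k+1, j+1) + p_m * V(k+1, j) + p_d * V(k+1, j-1)]
  V(1,-1) = exp(-r*dt) * [p_u*0.020000 + p_m*0.000000 + p_d*0.000000] = 0.002815
  V(1,+0) = exp(-r*dt) * [p_u*0.270983 + p_m*0.020000 + p_d*0.000000] = 0.051459
  V(1,+1) = exp(-r*dt) * [p_u*0.581960 + p_m*0.270983 + p_d*0.020000] = 0.266188
  V(0,+0) = exp(-r*dt) * [p_u*0.266188 + p_m*0.051459 + p_d*0.002815] = 0.072272


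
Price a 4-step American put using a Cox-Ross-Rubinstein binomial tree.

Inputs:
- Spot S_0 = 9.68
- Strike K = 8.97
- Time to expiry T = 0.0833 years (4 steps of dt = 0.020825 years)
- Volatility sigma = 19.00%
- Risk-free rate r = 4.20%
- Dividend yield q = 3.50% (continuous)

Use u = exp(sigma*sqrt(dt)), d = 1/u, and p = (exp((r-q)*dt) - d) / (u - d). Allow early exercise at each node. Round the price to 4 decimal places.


dt = T/N = 0.020825
u = exp(sigma*sqrt(dt)) = 1.027798; d = 1/u = 0.972954
p = (exp((r-q)*dt) - d) / (u - d) = 0.495804
Discount per step: exp(-r*dt) = 0.999126
Stock lattice S(k, i) with i counting down-moves:
  k=0: S(0,0) = 9.6800
  k=1: S(1,0) = 9.9491; S(1,1) = 9.4182
  k=2: S(2,0) = 10.2256; S(2,1) = 9.6800; S(2,2) = 9.1635
  k=3: S(3,0) = 10.5099; S(3,1) = 9.9491; S(3,2) = 9.4182; S(3,3) = 8.9156
  k=4: S(4,0) = 10.8021; S(4,1) = 10.2256; S(4,2) = 9.6800; S(4,3) = 9.1635; S(4,4) = 8.6745
Terminal payoffs V(N, i) = max(K - S_T, 0):
  V(4,0) = 0.000000; V(4,1) = 0.000000; V(4,2) = 0.000000; V(4,3) = 0.000000; V(4,4) = 0.295503
Backward induction: V(k, i) = exp(-r*dt) * [p * V(k+1, i) + (1-p) * V(k+1, i+1)]; then take max(V_cont, immediate exercise) for American.
  V(3,0) = exp(-r*dt) * [p*0.000000 + (1-p)*0.000000] = 0.000000; exercise = 0.000000; V(3,0) = max -> 0.000000
  V(3,1) = exp(-r*dt) * [p*0.000000 + (1-p)*0.000000] = 0.000000; exercise = 0.000000; V(3,1) = max -> 0.000000
  V(3,2) = exp(-r*dt) * [p*0.000000 + (1-p)*0.000000] = 0.000000; exercise = 0.000000; V(3,2) = max -> 0.000000
  V(3,3) = exp(-r*dt) * [p*0.000000 + (1-p)*0.295503] = 0.148861; exercise = 0.054370; V(3,3) = max -> 0.148861
  V(2,0) = exp(-r*dt) * [p*0.000000 + (1-p)*0.000000] = 0.000000; exercise = 0.000000; V(2,0) = max -> 0.000000
  V(2,1) = exp(-r*dt) * [p*0.000000 + (1-p)*0.000000] = 0.000000; exercise = 0.000000; V(2,1) = max -> 0.000000
  V(2,2) = exp(-r*dt) * [p*0.000000 + (1-p)*0.148861] = 0.074990; exercise = 0.000000; V(2,2) = max -> 0.074990
  V(1,0) = exp(-r*dt) * [p*0.000000 + (1-p)*0.000000] = 0.000000; exercise = 0.000000; V(1,0) = max -> 0.000000
  V(1,1) = exp(-r*dt) * [p*0.000000 + (1-p)*0.074990] = 0.037776; exercise = 0.000000; V(1,1) = max -> 0.037776
  V(0,0) = exp(-r*dt) * [p*0.000000 + (1-p)*0.037776] = 0.019030; exercise = 0.000000; V(0,0) = max -> 0.019030

Answer: Price = V(0,0) = 0.0190


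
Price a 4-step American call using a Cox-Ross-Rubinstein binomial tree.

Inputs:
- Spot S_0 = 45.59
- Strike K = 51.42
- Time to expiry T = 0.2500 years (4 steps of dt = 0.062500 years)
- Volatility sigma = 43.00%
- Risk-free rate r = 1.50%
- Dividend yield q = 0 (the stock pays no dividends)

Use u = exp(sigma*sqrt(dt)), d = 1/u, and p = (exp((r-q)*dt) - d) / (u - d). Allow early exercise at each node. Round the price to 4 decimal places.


Answer: Price = V(0,0) = 2.1240

Derivation:
dt = T/N = 0.062500
u = exp(sigma*sqrt(dt)) = 1.113491; d = 1/u = 0.898077
p = (exp((r-q)*dt) - d) / (u - d) = 0.477505
Discount per step: exp(-r*dt) = 0.999063
Stock lattice S(k, i) with i counting down-moves:
  k=0: S(0,0) = 45.5900
  k=1: S(1,0) = 50.7640; S(1,1) = 40.9433
  k=2: S(2,0) = 56.5253; S(2,1) = 45.5900; S(2,2) = 36.7702
  k=3: S(3,0) = 62.9404; S(3,1) = 50.7640; S(3,2) = 40.9433; S(3,3) = 33.0225
  k=4: S(4,0) = 70.0836; S(4,1) = 56.5253; S(4,2) = 45.5900; S(4,3) = 36.7702; S(4,4) = 29.6567
Terminal payoffs V(N, i) = max(S_T - K, 0):
  V(4,0) = 18.663570; V(4,1) = 5.105304; V(4,2) = 0.000000; V(4,3) = 0.000000; V(4,4) = 0.000000
Backward induction: V(k, i) = exp(-r*dt) * [p * V(k+1, i) + (1-p) * V(k+1, i+1)]; then take max(V_cont, immediate exercise) for American.
  V(3,0) = exp(-r*dt) * [p*18.663570 + (1-p)*5.105304] = 11.568593; exercise = 11.520409; V(3,0) = max -> 11.568593
  V(3,1) = exp(-r*dt) * [p*5.105304 + (1-p)*0.000000] = 2.435524; exercise = 0.000000; V(3,1) = max -> 2.435524
  V(3,2) = exp(-r*dt) * [p*0.000000 + (1-p)*0.000000] = 0.000000; exercise = 0.000000; V(3,2) = max -> 0.000000
  V(3,3) = exp(-r*dt) * [p*0.000000 + (1-p)*0.000000] = 0.000000; exercise = 0.000000; V(3,3) = max -> 0.000000
  V(2,0) = exp(-r*dt) * [p*11.568593 + (1-p)*2.435524] = 6.790241; exercise = 5.105304; V(2,0) = max -> 6.790241
  V(2,1) = exp(-r*dt) * [p*2.435524 + (1-p)*0.000000] = 1.161885; exercise = 0.000000; V(2,1) = max -> 1.161885
  V(2,2) = exp(-r*dt) * [p*0.000000 + (1-p)*0.000000] = 0.000000; exercise = 0.000000; V(2,2) = max -> 0.000000
  V(1,0) = exp(-r*dt) * [p*6.790241 + (1-p)*1.161885] = 3.845846; exercise = 0.000000; V(1,0) = max -> 3.845846
  V(1,1) = exp(-r*dt) * [p*1.161885 + (1-p)*0.000000] = 0.554286; exercise = 0.000000; V(1,1) = max -> 0.554286
  V(0,0) = exp(-r*dt) * [p*3.845846 + (1-p)*0.554286] = 2.124030; exercise = 0.000000; V(0,0) = max -> 2.124030


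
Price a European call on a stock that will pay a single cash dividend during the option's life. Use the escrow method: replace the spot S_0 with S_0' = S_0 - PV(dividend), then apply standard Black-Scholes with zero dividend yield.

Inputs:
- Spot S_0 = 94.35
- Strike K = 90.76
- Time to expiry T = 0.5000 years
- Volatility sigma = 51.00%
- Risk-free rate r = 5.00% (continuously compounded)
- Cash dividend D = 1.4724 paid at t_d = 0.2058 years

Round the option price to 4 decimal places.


PV(D) = D * exp(-r * t_d) = 1.4724 * 0.98976276 = 1.45732669
S_0' = S_0 - PV(D) = 94.3500 - 1.45732669 = 92.89267331
d1 = (ln(S_0'/K) + (r + sigma^2/2)*T) / (sigma*sqrt(T)) = 0.31404170
d2 = d1 - sigma*sqrt(T) = -0.04658276
exp(-rT) = 0.97530991
N(d1) = 0.62325531; N(d2) = 0.48142289
C = S_0' * N(d1) - K * exp(-rT) * N(d2) = 92.89267331 * 0.62325531 - 90.7600 * 0.97530991 * 0.48142289 = 15.2807

Answer: Price = 15.2807


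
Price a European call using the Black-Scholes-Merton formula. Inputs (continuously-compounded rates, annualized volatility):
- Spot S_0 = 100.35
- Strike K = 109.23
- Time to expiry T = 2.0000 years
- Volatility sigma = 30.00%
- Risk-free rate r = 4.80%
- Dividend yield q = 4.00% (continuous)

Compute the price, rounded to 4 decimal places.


d1 = (ln(S/K) + (r - q + 0.5*sigma^2) * T) / (sigma * sqrt(T)) = 0.04998850
d2 = d1 - sigma * sqrt(T) = -0.37427557
exp(-rT) = 0.90846402; exp(-qT) = 0.92311635
C = S_0 * exp(-qT) * N(d1) - K * exp(-rT) * N(d2)
N(d1) = 0.51993422; N(d2) = 0.35409965
C = 100.3500 * 0.92311635 * 0.51993422 - 109.2300 * 0.90846402 * 0.35409965 = 13.0261

Answer: Price = 13.0261


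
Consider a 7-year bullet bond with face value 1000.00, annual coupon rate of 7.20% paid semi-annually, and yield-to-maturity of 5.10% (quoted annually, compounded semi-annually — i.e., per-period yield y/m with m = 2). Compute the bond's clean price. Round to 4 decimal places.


Coupon per period c = face * coupon_rate / m = 36.000000
Periods per year m = 2; per-period yield y/m = 0.025500
Number of cashflows N = 14
Cashflows (t years, CF_t, discount factor 1/(1+y/m)^(m*t), PV):
  t = 0.5000: CF_t = 36.000000, DF = 0.975134, PV = 35.104827
  t = 1.0000: CF_t = 36.000000, DF = 0.950886, PV = 34.231913
  t = 1.5000: CF_t = 36.000000, DF = 0.927242, PV = 33.380705
  t = 2.0000: CF_t = 36.000000, DF = 0.904185, PV = 32.550663
  t = 2.5000: CF_t = 36.000000, DF = 0.881702, PV = 31.741261
  t = 3.0000: CF_t = 36.000000, DF = 0.859777, PV = 30.951985
  t = 3.5000: CF_t = 36.000000, DF = 0.838398, PV = 30.182336
  t = 4.0000: CF_t = 36.000000, DF = 0.817551, PV = 29.431824
  t = 4.5000: CF_t = 36.000000, DF = 0.797222, PV = 28.699975
  t = 5.0000: CF_t = 36.000000, DF = 0.777398, PV = 27.986324
  t = 5.5000: CF_t = 36.000000, DF = 0.758067, PV = 27.290418
  t = 6.0000: CF_t = 36.000000, DF = 0.739217, PV = 26.611817
  t = 6.5000: CF_t = 36.000000, DF = 0.720836, PV = 25.950089
  t = 7.0000: CF_t = 1036.000000, DF = 0.702912, PV = 728.216390
Price P = sum_t PV_t = 1122.330529

Answer: Price = 1122.3305


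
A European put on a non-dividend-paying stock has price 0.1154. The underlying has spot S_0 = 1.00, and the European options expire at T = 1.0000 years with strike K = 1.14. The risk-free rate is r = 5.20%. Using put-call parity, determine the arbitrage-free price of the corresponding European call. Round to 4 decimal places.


Put-call parity: C - P = S_0 * exp(-qT) - K * exp(-rT).
S_0 * exp(-qT) = 1.0000 * 1.00000000 = 1.00000000
K * exp(-rT) = 1.1400 * 0.94932887 = 1.08223491
C = P + S*exp(-qT) - K*exp(-rT)
C = 0.1154 + 1.00000000 - 1.08223491 = 0.0332

Answer: Call price = 0.0332


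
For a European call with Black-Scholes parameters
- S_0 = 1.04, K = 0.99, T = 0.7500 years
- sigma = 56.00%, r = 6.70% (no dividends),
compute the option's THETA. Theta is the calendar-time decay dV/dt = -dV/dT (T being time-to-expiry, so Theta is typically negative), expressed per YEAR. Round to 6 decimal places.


Answer: Theta = -0.151954

Derivation:
d1 = 0.4476960575; d2 = -0.0372781687
phi(d1) = 0.3608999835; exp(-qT) = 1.0000000000; exp(-rT) = 0.9509916469
Theta = -S*exp(-qT)*phi(d1)*sigma/(2*sqrt(T)) - r*K*exp(-rT)*N(d2) + q*S*exp(-qT)*N(d1)
N(d1) = 0.6728137163; N(d2) = 0.4851316061; sqrt(T) = 0.8660254038
Term 1 = -1.0400 * 1.0000000000 * 0.3608999835 * 0.5600 / (2 * 0.8660254038) = -0.1213521852
Term 2 = -0.0670 * 0.9900 * 0.9509916469 * 0.4851316061 = -0.0306017504
Term 3 = 0 (no dividend yield, q = 0)
Theta = -0.1213521852 + (-0.0306017504) + (0.0000000000) = -0.151954


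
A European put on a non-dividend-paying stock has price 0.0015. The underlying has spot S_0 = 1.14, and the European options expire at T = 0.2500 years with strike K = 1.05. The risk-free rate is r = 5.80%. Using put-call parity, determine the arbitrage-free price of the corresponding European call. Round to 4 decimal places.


Answer: Call price = 0.1066

Derivation:
Put-call parity: C - P = S_0 * exp(-qT) - K * exp(-rT).
S_0 * exp(-qT) = 1.1400 * 1.00000000 = 1.14000000
K * exp(-rT) = 1.0500 * 0.98560462 = 1.03488485
C = P + S*exp(-qT) - K*exp(-rT)
C = 0.0015 + 1.14000000 - 1.03488485 = 0.1066


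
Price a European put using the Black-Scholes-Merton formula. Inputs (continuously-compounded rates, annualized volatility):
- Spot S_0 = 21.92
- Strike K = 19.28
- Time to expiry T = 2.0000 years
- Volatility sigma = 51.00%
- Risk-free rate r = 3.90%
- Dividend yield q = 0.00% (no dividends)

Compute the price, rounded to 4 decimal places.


d1 = (ln(S/K) + (r - q + 0.5*sigma^2) * T) / (sigma * sqrt(T)) = 0.64669930
d2 = d1 - sigma * sqrt(T) = -0.07454961
exp(-rT) = 0.92496443; exp(-qT) = 1.00000000
P = K * exp(-rT) * N(-d2) - S_0 * exp(-qT) * N(-d1)
N(-d1) = 0.25891329; N(-d2) = 0.52971347
P = 19.2800 * 0.92496443 * 0.52971347 - 21.9200 * 1.00000000 * 0.25891329 = 3.7712

Answer: Price = 3.7712


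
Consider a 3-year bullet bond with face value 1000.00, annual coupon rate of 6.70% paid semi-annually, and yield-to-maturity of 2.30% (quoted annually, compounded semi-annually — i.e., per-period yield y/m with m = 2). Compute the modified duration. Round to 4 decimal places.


Answer: Modified duration = 2.7512

Derivation:
Coupon per period c = face * coupon_rate / m = 33.500000
Periods per year m = 2; per-period yield y/m = 0.011500
Number of cashflows N = 6
Cashflows (t years, CF_t, discount factor 1/(1+y/m)^(m*t), PV):
  t = 0.5000: CF_t = 33.500000, DF = 0.988631, PV = 33.119130
  t = 1.0000: CF_t = 33.500000, DF = 0.977391, PV = 32.742590
  t = 1.5000: CF_t = 33.500000, DF = 0.966279, PV = 32.370331
  t = 2.0000: CF_t = 33.500000, DF = 0.955293, PV = 32.002305
  t = 2.5000: CF_t = 33.500000, DF = 0.944432, PV = 31.638463
  t = 3.0000: CF_t = 1033.500000, DF = 0.933694, PV = 964.972992
Price P = sum_t PV_t = 1126.845811
First compute Macaulay numerator sum_t t * PV_t:
  t * PV_t at t = 0.5000: 16.559565
  t * PV_t at t = 1.0000: 32.742590
  t * PV_t at t = 1.5000: 48.555497
  t * PV_t at t = 2.0000: 64.004610
  t * PV_t at t = 2.5000: 79.096156
  t * PV_t at t = 3.0000: 2894.918976
Macaulay duration D = 3135.877395 / 1126.845811 = 2.782881
Modified duration = D / (1 + y/m) = 2.782881 / (1 + 0.011500) = 2.751241


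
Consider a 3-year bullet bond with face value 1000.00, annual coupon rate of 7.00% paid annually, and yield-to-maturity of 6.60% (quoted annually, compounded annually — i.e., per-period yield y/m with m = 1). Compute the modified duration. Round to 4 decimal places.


Coupon per period c = face * coupon_rate / m = 70.000000
Periods per year m = 1; per-period yield y/m = 0.066000
Number of cashflows N = 3
Cashflows (t years, CF_t, discount factor 1/(1+y/m)^(m*t), PV):
  t = 1.0000: CF_t = 70.000000, DF = 0.938086, PV = 65.666041
  t = 2.0000: CF_t = 70.000000, DF = 0.880006, PV = 61.600414
  t = 3.0000: CF_t = 1070.000000, DF = 0.825521, PV = 883.308000
Price P = sum_t PV_t = 1010.574455
First compute Macaulay numerator sum_t t * PV_t:
  t * PV_t at t = 1.0000: 65.666041
  t * PV_t at t = 2.0000: 123.200828
  t * PV_t at t = 3.0000: 2649.923999
Macaulay duration D = 2838.790868 / 1010.574455 = 2.809086
Modified duration = D / (1 + y/m) = 2.809086 / (1 + 0.066000) = 2.635165

Answer: Modified duration = 2.6352


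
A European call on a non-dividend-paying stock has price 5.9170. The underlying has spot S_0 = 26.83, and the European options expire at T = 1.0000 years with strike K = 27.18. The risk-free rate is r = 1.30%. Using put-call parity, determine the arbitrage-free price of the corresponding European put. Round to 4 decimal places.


Put-call parity: C - P = S_0 * exp(-qT) - K * exp(-rT).
S_0 * exp(-qT) = 26.8300 * 1.00000000 = 26.83000000
K * exp(-rT) = 27.1800 * 0.98708414 = 26.82894679
P = C - S*exp(-qT) + K*exp(-rT)
P = 5.9170 - 26.83000000 + 26.82894679 = 5.9159

Answer: Put price = 5.9159


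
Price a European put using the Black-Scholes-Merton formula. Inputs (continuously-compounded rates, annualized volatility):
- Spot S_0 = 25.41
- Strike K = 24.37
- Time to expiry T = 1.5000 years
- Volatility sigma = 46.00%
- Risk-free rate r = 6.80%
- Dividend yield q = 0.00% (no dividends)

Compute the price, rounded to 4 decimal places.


d1 = (ln(S/K) + (r - q + 0.5*sigma^2) * T) / (sigma * sqrt(T)) = 0.53691738
d2 = d1 - sigma * sqrt(T) = -0.02646526
exp(-rT) = 0.90302955; exp(-qT) = 1.00000000
P = K * exp(-rT) * N(-d2) - S_0 * exp(-qT) * N(-d1)
N(-d1) = 0.29566234; N(-d2) = 0.51055688
P = 24.3700 * 0.90302955 * 0.51055688 - 25.4100 * 1.00000000 * 0.29566234 = 3.7230

Answer: Price = 3.7230


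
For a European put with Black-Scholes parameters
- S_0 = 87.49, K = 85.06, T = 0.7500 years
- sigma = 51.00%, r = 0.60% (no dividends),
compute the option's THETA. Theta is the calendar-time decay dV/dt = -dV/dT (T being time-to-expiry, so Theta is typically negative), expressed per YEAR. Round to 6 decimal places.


Answer: Theta = -9.556559

Derivation:
d1 = 0.2947998277; d2 = -0.1468731283
phi(d1) = 0.3819780998; exp(-qT) = 1.0000000000; exp(-rT) = 0.9955101098
Theta = -S*exp(-qT)*phi(d1)*sigma/(2*sqrt(T)) + r*K*exp(-rT)*N(-d2) - q*S*exp(-qT)*N(-d1)
N(-d1) = 0.3840733990; N(-d2) = 0.5583839188; sqrt(T) = 0.8660254038
Term 1 = -87.4900 * 1.0000000000 * 0.3819780998 * 0.5100 / (2 * 0.8660254038) = -9.8402567295
Term 2 = 0.0060 * 85.0600 * 0.9955101098 * 0.5583839188 = 0.2836973022
Term 3 = 0 (no dividend yield, q = 0)
Theta = -9.8402567295 + (0.2836973022) + (0.0000000000) = -9.556559


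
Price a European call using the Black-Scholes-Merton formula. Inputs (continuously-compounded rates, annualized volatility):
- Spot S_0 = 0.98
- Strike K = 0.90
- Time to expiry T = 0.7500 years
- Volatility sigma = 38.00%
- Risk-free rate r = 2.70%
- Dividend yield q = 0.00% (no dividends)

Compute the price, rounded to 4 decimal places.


d1 = (ln(S/K) + (r - q + 0.5*sigma^2) * T) / (sigma * sqrt(T)) = 0.48484602
d2 = d1 - sigma * sqrt(T) = 0.15575637
exp(-rT) = 0.97995365; exp(-qT) = 1.00000000
C = S_0 * exp(-qT) * N(d1) - K * exp(-rT) * N(d2)
N(d1) = 0.68610721; N(d2) = 0.56188747
C = 0.9800 * 1.00000000 * 0.68610721 - 0.9000 * 0.97995365 * 0.56188747 = 0.1768

Answer: Price = 0.1768


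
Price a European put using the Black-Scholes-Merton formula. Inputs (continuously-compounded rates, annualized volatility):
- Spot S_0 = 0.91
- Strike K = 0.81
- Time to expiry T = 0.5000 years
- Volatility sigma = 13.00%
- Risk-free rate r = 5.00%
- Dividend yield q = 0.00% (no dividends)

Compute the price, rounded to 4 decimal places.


Answer: Price = 0.0021

Derivation:
d1 = (ln(S/K) + (r - q + 0.5*sigma^2) * T) / (sigma * sqrt(T)) = 1.58430377
d2 = d1 - sigma * sqrt(T) = 1.49237989
exp(-rT) = 0.97530991; exp(-qT) = 1.00000000
P = K * exp(-rT) * N(-d2) - S_0 * exp(-qT) * N(-d1)
N(-d1) = 0.05656230; N(-d2) = 0.06779979
P = 0.8100 * 0.97530991 * 0.06779979 - 0.9100 * 1.00000000 * 0.05656230 = 0.0021


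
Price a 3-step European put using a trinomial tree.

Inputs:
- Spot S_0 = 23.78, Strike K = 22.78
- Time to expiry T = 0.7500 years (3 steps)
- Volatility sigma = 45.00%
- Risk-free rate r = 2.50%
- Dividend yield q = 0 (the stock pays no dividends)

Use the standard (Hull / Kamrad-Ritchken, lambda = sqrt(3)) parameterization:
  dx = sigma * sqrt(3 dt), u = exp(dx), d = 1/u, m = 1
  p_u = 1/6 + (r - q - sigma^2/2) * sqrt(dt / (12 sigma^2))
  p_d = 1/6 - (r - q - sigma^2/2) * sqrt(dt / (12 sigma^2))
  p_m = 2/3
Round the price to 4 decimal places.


Answer: Price = V(0,0) = 2.7282

Derivation:
dt = T/N = 0.250000; dx = sigma*sqrt(3*dt) = 0.389711
u = exp(dx) = 1.476555; d = 1/u = 0.677252
p_u = 0.142209, p_m = 0.666667, p_d = 0.191124
Discount per step: exp(-r*dt) = 0.993769
Stock lattice S(k, j) with j the centered position index:
  k=0: S(0,+0) = 23.7800
  k=1: S(1,-1) = 16.1051; S(1,+0) = 23.7800; S(1,+1) = 35.1125
  k=2: S(2,-2) = 10.9072; S(2,-1) = 16.1051; S(2,+0) = 23.7800; S(2,+1) = 35.1125; S(2,+2) = 51.8455
  k=3: S(3,-3) = 7.3869; S(3,-2) = 10.9072; S(3,-1) = 16.1051; S(3,+0) = 23.7800; S(3,+1) = 35.1125; S(3,+2) = 51.8455; S(3,+3) = 76.5527
Terminal payoffs V(N, j) = max(K - S_T, 0):
  V(3,-3) = 15.393082; V(3,-2) = 11.872812; V(3,-1) = 6.674941; V(3,+0) = 0.000000; V(3,+1) = 0.000000; V(3,+2) = 0.000000; V(3,+3) = 0.000000
Backward induction: V(k, j) = exp(-r*dt) * [p_u * V(k+1, j+1) + p_m * V(k+1, j) + p_d * V(k+1, j-1)]
  V(2,-2) = exp(-r*dt) * [p_u*6.674941 + p_m*11.872812 + p_d*15.393082] = 11.732873
  V(2,-1) = exp(-r*dt) * [p_u*0.000000 + p_m*6.674941 + p_d*11.872812] = 6.677275
  V(2,+0) = exp(-r*dt) * [p_u*0.000000 + p_m*0.000000 + p_d*6.674941] = 1.267792
  V(2,+1) = exp(-r*dt) * [p_u*0.000000 + p_m*0.000000 + p_d*0.000000] = 0.000000
  V(2,+2) = exp(-r*dt) * [p_u*0.000000 + p_m*0.000000 + p_d*0.000000] = 0.000000
  V(1,-1) = exp(-r*dt) * [p_u*1.267792 + p_m*6.677275 + p_d*11.732873] = 6.831410
  V(1,+0) = exp(-r*dt) * [p_u*0.000000 + p_m*1.267792 + p_d*6.677275] = 2.108164
  V(1,+1) = exp(-r*dt) * [p_u*0.000000 + p_m*0.000000 + p_d*1.267792] = 0.240796
  V(0,+0) = exp(-r*dt) * [p_u*0.240796 + p_m*2.108164 + p_d*6.831410] = 2.728227
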